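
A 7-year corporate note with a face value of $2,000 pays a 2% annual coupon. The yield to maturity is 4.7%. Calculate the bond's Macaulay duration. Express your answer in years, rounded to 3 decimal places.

Periodic yield y = 0.047. Discount each cash flow and weight by its year:
  t   CF        PV=CF/(1+0.047)^t    t·PV
  1        40.00        38.2044        38.2044
  2        40.00        36.4894        72.9788
  3        40.00        34.8514       104.5541
  4        40.00        33.2869       133.1476
  5        40.00        31.7926       158.9632
  6        40.00        30.3655       182.1928
  7     2,040.00     1,479.1200    10,353.8397
  Σ                  1,684.1101    11,043.8805
Price P = Σ PV = 1,684.1101.
Macaulay duration = Σ(t·PV) / P = 11,043.8805 / 1,684.1101 = 6.55770 years.

6.558 years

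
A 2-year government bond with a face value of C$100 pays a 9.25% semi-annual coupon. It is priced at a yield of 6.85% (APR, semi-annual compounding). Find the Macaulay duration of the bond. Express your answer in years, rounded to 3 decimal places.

1.874 years

Periodic yield y = 0.03425. Discount each cash flow and weight by its period:
  t   CF        PV=CF/(1+0.03425)^t    t·PV
  1        4.625         4.4718         4.4718
  2        4.625         4.3238         8.6475
  3        4.625         4.1806        12.5417
  4      104.625        91.4394       365.7576
  Σ                    104.4156       391.4186
Price P = Σ PV = 104.4156.
Macaulay duration = Σ(t·PV) / P = 391.4186 / 104.4156 = 3.74866 half-year periods.
In years: 3.74866 / 2 = 1.87433 years.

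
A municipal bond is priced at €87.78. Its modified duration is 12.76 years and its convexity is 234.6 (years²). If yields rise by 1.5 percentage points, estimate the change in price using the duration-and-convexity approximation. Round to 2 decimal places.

-€14.48

Duration effect: -D_mod·Δy = -12.76 × (+0.015) = -0.191400
Convexity effect: ½·C·(Δy)² = 0.5 × 234.6 × (0.015)² = +0.0263925
ΔP/P ≈ -0.191400 + 0.0263925 = -0.1650075
ΔP ≈ 87.78 × (-0.1650075) = -14.48435835.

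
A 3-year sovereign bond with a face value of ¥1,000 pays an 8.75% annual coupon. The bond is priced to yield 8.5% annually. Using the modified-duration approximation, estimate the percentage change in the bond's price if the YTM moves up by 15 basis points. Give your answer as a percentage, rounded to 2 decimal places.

-0.38%

Periodic yield y = 0.085. Modified duration first:
  t   CF        PV=CF/(1+0.085)^t    t·PV
  1        87.50        80.6452        80.6452
  2        87.50        74.3273       148.6547
  3     1,087.50       851.4126     2,554.2377
  Σ                  1,006.3851     2,783.5375
P = 1,006.3851; D_Mac = 2.76588 yrs; D_mod = 2.76588/(1+0.085) = 2.54920 yrs.
ΔP/P ≈ -D_mod · Δy = -2.54920 × (+0.0015) = -0.003824 = -0.3824%.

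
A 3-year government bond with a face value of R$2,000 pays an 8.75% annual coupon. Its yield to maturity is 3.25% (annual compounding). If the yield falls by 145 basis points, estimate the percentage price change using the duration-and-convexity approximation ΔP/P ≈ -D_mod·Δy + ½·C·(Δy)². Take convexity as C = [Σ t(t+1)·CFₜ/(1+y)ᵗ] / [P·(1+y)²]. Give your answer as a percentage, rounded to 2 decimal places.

+4.01%

With y = 0.0325:
  t   CF        PV=CF/(1+0.0325)^t    t·PV        t(t+1)·PV
  1       175.00       169.4915       169.4915         338.9831
  2       175.00       164.1564       328.3129         984.9386
  3     2,175.00     1,976.0097     5,928.0292      23,712.1168
  Σ                  2,309.6577     6,425.8336      25,036.0385
P = 2,309.6577; D_Mac = 2.78216 yrs; D_mod = 2.69458 yrs; C = 10.16805.
Duration effect: -2.69458 × (-0.0145) = +0.039071
Convexity effect: 0.5 × 10.16805 × (-0.0145)² = +0.0010689
ΔP/P ≈ +0.039071 + 0.0010689 = +0.040140 = +4.0140%.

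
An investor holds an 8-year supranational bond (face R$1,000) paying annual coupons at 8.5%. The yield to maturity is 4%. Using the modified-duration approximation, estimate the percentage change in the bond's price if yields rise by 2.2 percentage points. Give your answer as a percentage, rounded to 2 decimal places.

Periodic yield y = 0.04. Modified duration first:
  t   CF        PV=CF/(1+0.04)^t    t·PV
  1        85.00        81.7308        81.7308
  2        85.00        78.5873       157.1746
  3        85.00        75.5647       226.6941
  4        85.00        72.6584       290.6334
  5        85.00        69.8638       349.3190
  6        85.00        67.1767       403.0604
  7        85.00        64.5930       452.1511
  8     1,085.00       792.7989     6,342.3910
  Σ                  1,302.9735     8,303.1543
P = 1,302.9735; D_Mac = 6.37247 yrs; D_mod = 6.37247/(1+0.04) = 6.12737 yrs.
ΔP/P ≈ -D_mod · Δy = -6.12737 × (+0.022) = -0.134802 = -13.4802%.

-13.48%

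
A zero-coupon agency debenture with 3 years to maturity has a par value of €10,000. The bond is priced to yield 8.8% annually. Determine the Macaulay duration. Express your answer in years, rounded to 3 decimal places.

A zero-coupon bond has a single cash flow at maturity, so its Macaulay duration equals its maturity: 3 years.

3.000 years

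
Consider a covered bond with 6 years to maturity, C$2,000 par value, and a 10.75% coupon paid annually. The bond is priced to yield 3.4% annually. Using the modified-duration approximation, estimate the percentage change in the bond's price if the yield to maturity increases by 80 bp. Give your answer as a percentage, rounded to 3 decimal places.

-3.813%

Periodic yield y = 0.034. Modified duration first:
  t   CF        PV=CF/(1+0.034)^t    t·PV
  1       215.00       207.9304       207.9304
  2       215.00       201.0932       402.1864
  3       215.00       194.4808       583.4425
  4       215.00       188.0859       752.3437
  5       215.00       181.9013       909.5064
  6     2,215.00     1,812.3852    10,874.3110
  Σ                  2,785.8768    13,729.7204
P = 2,785.8768; D_Mac = 4.92833 yrs; D_mod = 4.92833/(1+0.034) = 4.76628 yrs.
ΔP/P ≈ -D_mod · Δy = -4.76628 × (+0.008) = -0.038130 = -3.8130%.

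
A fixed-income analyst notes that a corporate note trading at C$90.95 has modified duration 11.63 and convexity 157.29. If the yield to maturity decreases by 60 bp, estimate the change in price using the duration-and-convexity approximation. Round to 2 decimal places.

Duration effect: -D_mod·Δy = -11.63 × (-0.006) = +0.069780
Convexity effect: ½·C·(Δy)² = 0.5 × 157.29 × (-0.006)² = +0.00283122
ΔP/P ≈ +0.069780 + 0.00283122 = +0.07261122
ΔP ≈ 90.95 × (+0.07261122) = +6.603990459.

+C$6.60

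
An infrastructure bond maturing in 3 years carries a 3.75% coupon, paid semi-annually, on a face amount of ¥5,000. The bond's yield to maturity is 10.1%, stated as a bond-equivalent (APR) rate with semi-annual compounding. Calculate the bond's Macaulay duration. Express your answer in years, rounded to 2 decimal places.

2.85 years

Periodic yield y = 0.0505. Discount each cash flow and weight by its period:
  t   CF        PV=CF/(1+0.0505)^t    t·PV
  1        93.75        89.2432        89.2432
  2        93.75        84.9531       169.9062
  3        93.75        80.8692       242.6076
  4        93.75        76.9816       307.9265
  5        93.75        73.2809       366.4047
  6     5,093.75     3,790.1927    22,741.1559
  Σ                  4,195.5207    23,917.2440
Price P = Σ PV = 4,195.5207.
Macaulay duration = Σ(t·PV) / P = 23,917.2440 / 4,195.5207 = 5.70066 half-year periods.
In years: 5.70066 / 2 = 2.85033 years.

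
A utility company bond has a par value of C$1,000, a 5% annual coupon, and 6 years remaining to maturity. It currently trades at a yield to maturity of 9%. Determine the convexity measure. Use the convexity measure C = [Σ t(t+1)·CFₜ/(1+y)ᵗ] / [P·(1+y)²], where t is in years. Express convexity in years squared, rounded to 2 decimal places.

29.53

With y = 0.09:
  t   CF        PV=CF/(1+0.09)^t    t·PV        t(t+1)·PV
  1        50.00        45.8716        45.8716          91.7431
  2        50.00        42.0840        84.1680         252.5040
  3        50.00        38.6092       115.8275         463.3101
  4        50.00        35.4213       141.6850         708.4252
  5        50.00        32.4966       162.4828         974.8971
  6     1,050.00       626.0807     3,756.4842      26,295.3891
  Σ                    820.5633     4,306.5191      28,786.2686
P = 820.5633.
Convexity = Σ t(t+1)·PV / [P·(1+y)²] = 28,786.2686 / (820.5633 × 1.188100) = 29.52707.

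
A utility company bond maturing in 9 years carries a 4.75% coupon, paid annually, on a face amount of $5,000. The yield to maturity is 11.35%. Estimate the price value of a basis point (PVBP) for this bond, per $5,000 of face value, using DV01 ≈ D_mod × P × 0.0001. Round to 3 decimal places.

$2.036

Periodic yield y = 0.1135.
  t   CF        PV=CF/(1+0.1135)^t    t·PV
  1       237.50       213.2914       213.2914
  2       237.50       191.5504       383.1009
  3       237.50       172.0255       516.0766
  4       237.50       154.4908       617.9634
  5       237.50       138.7435       693.7173
  6       237.50       124.6012       747.6073
  7       237.50       111.9005       783.3036
  8       237.50       100.4944       803.9552
  9     5,237.50     1,990.2702    17,912.4319
  Σ                  3,197.3680    22,671.4476
P = 3,197.3680; D_Mac = 7.09066 yrs; D_mod = 6.36790 yrs.
DV01 ≈ 6.36790 × 3,197.3680 × 0.0001 = 2.036053.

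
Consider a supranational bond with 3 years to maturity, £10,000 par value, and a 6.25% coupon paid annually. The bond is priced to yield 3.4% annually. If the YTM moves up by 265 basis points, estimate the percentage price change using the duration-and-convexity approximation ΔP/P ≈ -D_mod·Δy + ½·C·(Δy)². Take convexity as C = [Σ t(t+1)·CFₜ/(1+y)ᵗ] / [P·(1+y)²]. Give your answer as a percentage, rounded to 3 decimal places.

-6.898%

With y = 0.034:
  t   CF        PV=CF/(1+0.034)^t    t·PV        t(t+1)·PV
  1       625.00       604.4487       604.4487       1,208.8975
  2       625.00       584.5733     1,169.1465       3,507.4395
  3    10,625.00     9,610.9722    28,832.9167     115,331.6668
  Σ                 10,799.9942    30,606.5119     120,048.0038
P = 10,799.9942; D_Mac = 2.83394 yrs; D_mod = 2.74075 yrs; C = 10.39658.
Duration effect: -2.74075 × (+0.0265) = -0.072630
Convexity effect: 0.5 × 10.39658 × (0.0265)² = +0.0036505
ΔP/P ≈ -0.072630 + 0.0036505 = -0.068979 = -6.8979%.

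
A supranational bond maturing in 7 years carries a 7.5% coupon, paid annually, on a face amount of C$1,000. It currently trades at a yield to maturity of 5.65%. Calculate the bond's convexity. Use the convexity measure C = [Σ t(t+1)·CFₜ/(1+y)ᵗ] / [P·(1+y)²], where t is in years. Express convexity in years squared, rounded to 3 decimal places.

38.495

With y = 0.0565:
  t   CF        PV=CF/(1+0.0565)^t    t·PV        t(t+1)·PV
  1        75.00        70.9891        70.9891         141.9782
  2        75.00        67.1927       134.3855         403.1564
  3        75.00        63.5994       190.7981         763.1923
  4        75.00        60.1982       240.7927       1,203.9633
  5        75.00        56.9789       284.8943       1,709.3658
  6        75.00        53.9317       323.5903       2,265.1322
  7     1,075.00       731.6813     5,121.7691      40,974.1527
  Σ                  1,104.5712     6,367.2190      47,460.9409
P = 1,104.5712.
Convexity = Σ t(t+1)·PV / [P·(1+y)²] = 47,460.9409 / (1,104.5712 × 1.116192) = 38.49494.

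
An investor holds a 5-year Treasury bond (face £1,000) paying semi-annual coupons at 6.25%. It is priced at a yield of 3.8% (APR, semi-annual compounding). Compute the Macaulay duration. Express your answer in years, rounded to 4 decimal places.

Periodic yield y = 0.019. Discount each cash flow and weight by its period:
  t   CF        PV=CF/(1+0.019)^t    t·PV
  1        31.25        30.6673        30.6673
  2        31.25        30.0955        60.1910
  3        31.25        29.5344        88.6031
  4        31.25        28.9837       115.9347
  5        31.25        28.4432       142.2162
  6        31.25        27.9129       167.4774
  7        31.25        27.3924       191.7471
  8        31.25        26.8817       215.0535
  9        31.25        26.3805       237.4241
  10    1,031.25       854.3230     8,543.2305
  Σ                  1,110.6146     9,792.5448
Price P = Σ PV = 1,110.6146.
Macaulay duration = Σ(t·PV) / P = 9,792.5448 / 1,110.6146 = 8.81723 half-year periods.
In years: 8.81723 / 2 = 4.40862 years.

4.4086 years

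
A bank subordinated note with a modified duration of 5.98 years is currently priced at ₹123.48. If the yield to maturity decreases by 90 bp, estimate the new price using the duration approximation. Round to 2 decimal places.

Duration approximation: ΔP/P ≈ -D_mod · Δy = -5.98 × (-0.009) = +0.053820.
New price ≈ 123.48 × (1 + 0.053820) = 130.1256936.

₹130.13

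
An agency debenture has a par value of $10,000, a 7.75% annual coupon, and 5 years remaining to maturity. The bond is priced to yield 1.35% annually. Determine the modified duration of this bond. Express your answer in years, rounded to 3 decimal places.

4.364 years

Periodic yield y = 0.0135. First find Macaulay duration:
  t   CF        PV=CF/(1+0.0135)^t    t·PV
  1       775.00       764.6769       764.6769
  2       775.00       754.4912     1,508.9825
  3       775.00       744.4413     2,233.3238
  4       775.00       734.5252     2,938.1007
  5    10,775.00    10,076.2402    50,381.2012
  Σ                 13,074.3748    57,826.2851
P = 13,074.3748; Macaulay duration = 57,826.2851 / 13,074.3748 = 4.42287 years.
Modified duration = D_Mac / (1 + y) = 4.42287 / 1.0135 = 4.36396 years.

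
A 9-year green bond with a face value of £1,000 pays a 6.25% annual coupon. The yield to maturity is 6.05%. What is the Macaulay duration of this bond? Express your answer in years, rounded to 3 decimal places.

7.163 years

Periodic yield y = 0.0605. Discount each cash flow and weight by its year:
  t   CF        PV=CF/(1+0.0605)^t    t·PV
  1        62.50        58.9345        58.9345
  2        62.50        55.5723       111.1447
  3        62.50        52.4020       157.2060
  4        62.50        49.4126       197.6502
  5        62.50        46.5936       232.9682
  6        62.50        43.9355       263.6132
  7        62.50        41.4291       290.0036
  8        62.50        39.0656       312.5249
  9     1,062.50       626.2286     5,636.0572
  Σ                  1,013.5738     7,260.1025
Price P = Σ PV = 1,013.5738.
Macaulay duration = Σ(t·PV) / P = 7,260.1025 / 1,013.5738 = 7.16287 years.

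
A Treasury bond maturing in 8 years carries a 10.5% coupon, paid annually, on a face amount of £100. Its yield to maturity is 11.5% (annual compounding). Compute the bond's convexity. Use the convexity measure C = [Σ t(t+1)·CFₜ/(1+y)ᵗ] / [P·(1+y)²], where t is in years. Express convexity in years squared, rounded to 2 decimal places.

36.54

With y = 0.115:
  t   CF        PV=CF/(1+0.115)^t    t·PV        t(t+1)·PV
  1        10.50         9.4170         9.4170          18.8341
  2        10.50         8.4458        16.8916          50.6747
  3        10.50         7.5747        22.7241          90.8962
  4        10.50         6.7934        27.1738         135.8688
  5        10.50         6.0928        30.4639         182.7832
  6        10.50         5.4644        32.7862         229.5035
  7        10.50         4.9008        34.3055         274.4437
  8       110.50        46.2555       370.0440       3,330.3957
  Σ                     94.9444       543.8059       4,313.3999
P = 94.9444.
Convexity = Σ t(t+1)·PV / [P·(1+y)²] = 4,313.3999 / (94.9444 × 1.243225) = 36.54271.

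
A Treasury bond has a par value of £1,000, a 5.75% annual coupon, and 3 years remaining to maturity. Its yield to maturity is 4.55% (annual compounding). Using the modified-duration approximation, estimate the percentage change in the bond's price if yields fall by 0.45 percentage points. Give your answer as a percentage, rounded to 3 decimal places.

+1.223%

Periodic yield y = 0.0455. Modified duration first:
  t   CF        PV=CF/(1+0.0455)^t    t·PV
  1        57.50        54.9976        54.9976
  2        57.50        52.6041       105.2082
  3     1,057.50       925.3548     2,776.0643
  Σ                  1,032.9565     2,936.2701
P = 1,032.9565; D_Mac = 2.84259 yrs; D_mod = 2.84259/(1+0.0455) = 2.71888 yrs.
ΔP/P ≈ -D_mod · Δy = -2.71888 × (-0.0045) = +0.012235 = +1.2235%.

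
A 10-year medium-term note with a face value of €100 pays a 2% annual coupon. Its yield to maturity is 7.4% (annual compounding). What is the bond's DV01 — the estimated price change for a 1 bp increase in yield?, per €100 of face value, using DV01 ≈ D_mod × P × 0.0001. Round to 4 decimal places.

Periodic yield y = 0.074.
  t   CF        PV=CF/(1+0.074)^t    t·PV
  1         2.00         1.8622         1.8622
  2         2.00         1.7339         3.4678
  3         2.00         1.6144         4.8433
  4         2.00         1.5032         6.0127
  5         2.00         1.3996         6.9981
  6         2.00         1.3032         7.8191
  7         2.00         1.2134         8.4937
  8         2.00         1.1298         9.0383
  9         2.00         1.0519         9.4675
  10      102.00        49.9525       499.5251
  Σ                     62.7641       557.5278
P = 62.7641; D_Mac = 8.88291 yrs; D_mod = 8.27086 yrs.
DV01 ≈ 8.27086 × 62.7641 × 0.0001 = 0.051911.

€0.0519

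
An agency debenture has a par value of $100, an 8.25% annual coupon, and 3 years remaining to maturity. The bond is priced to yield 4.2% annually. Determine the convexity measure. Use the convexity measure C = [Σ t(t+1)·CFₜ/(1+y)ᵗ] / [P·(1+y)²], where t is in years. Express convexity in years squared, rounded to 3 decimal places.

10.019

With y = 0.042:
  t   CF        PV=CF/(1+0.042)^t    t·PV        t(t+1)·PV
  1         8.25         7.9175         7.9175          15.8349
  2         8.25         7.5983        15.1967          45.5900
  3       108.25        95.6808       287.0424       1,148.1695
  Σ                    111.1966       310.1565       1,209.5944
P = 111.1966.
Convexity = Σ t(t+1)·PV / [P·(1+y)²] = 1,209.5944 / (111.1966 × 1.085764) = 10.01873.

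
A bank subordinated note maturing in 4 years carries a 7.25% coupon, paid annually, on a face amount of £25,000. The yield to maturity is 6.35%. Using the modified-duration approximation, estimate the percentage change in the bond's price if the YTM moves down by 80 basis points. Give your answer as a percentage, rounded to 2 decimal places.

Periodic yield y = 0.0635. Modified duration first:
  t   CF        PV=CF/(1+0.0635)^t    t·PV
  1     1,812.50     1,704.2783     1,704.2783
  2     1,812.50     1,602.5184     3,205.0368
  3     1,812.50     1,506.8344     4,520.5033
  4    26,812.50    20,959.8096    83,839.2383
  Σ                 25,773.4407    93,269.0567
P = 25,773.4407; D_Mac = 3.61881 yrs; D_mod = 3.61881/(1+0.0635) = 3.40273 yrs.
ΔP/P ≈ -D_mod · Δy = -3.40273 × (-0.008) = +0.027222 = +2.7222%.

+2.72%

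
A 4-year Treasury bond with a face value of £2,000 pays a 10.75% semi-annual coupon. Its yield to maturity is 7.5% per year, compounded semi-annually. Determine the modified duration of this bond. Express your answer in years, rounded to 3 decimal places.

Periodic yield y = 0.0375. First find Macaulay duration:
  t   CF        PV=CF/(1+0.0375)^t    t·PV
  1       107.50       103.6145       103.6145
  2       107.50        99.8694       199.7387
  3       107.50        96.2596       288.7789
  4       107.50        92.7804       371.1214
  5       107.50        89.4269       447.1343
  6       107.50        86.1946       517.1673
  7       107.50        83.0791       581.5536
  8     2,107.50     1,569.8666    12,558.9325
  Σ                  2,221.0909    15,068.0412
P = 2,221.0909; Macaulay duration = 15,068.0412 / 2,221.0909 = 6.78407 half-year periods = 3.39204 years.
Modified duration = D_Mac / (1 + y) = 3.39204 / 1.0375 = 3.26943 years.

3.269 years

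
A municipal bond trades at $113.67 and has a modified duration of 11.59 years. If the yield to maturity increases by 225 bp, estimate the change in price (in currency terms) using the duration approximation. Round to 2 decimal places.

Duration approximation: ΔP/P ≈ -D_mod · Δy = -11.59 × (+0.0225) = -0.260775.
ΔP ≈ 113.67 × (-0.260775) = -29.64229425.

-$29.64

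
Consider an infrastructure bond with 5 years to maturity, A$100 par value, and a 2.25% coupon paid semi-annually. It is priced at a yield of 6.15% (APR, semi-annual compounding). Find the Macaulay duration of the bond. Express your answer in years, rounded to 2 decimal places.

4.73 years

Periodic yield y = 0.03075. Discount each cash flow and weight by its period:
  t   CF        PV=CF/(1+0.03075)^t    t·PV
  1        1.125         1.0914         1.0914
  2        1.125         1.0589         2.1178
  3        1.125         1.0273         3.0819
  4        1.125         0.9966         3.9866
  5        1.125         0.9669         4.8345
  6        1.125         0.9381         5.6284
  7        1.125         0.9101         6.3706
  8        1.125         0.8829         7.0634
  9        1.125         0.8566         7.7093
  10     101.125        74.7008       747.0077
  Σ                     83.4296       788.8916
Price P = Σ PV = 83.4296.
Macaulay duration = Σ(t·PV) / P = 788.8916 / 83.4296 = 9.45578 half-year periods.
In years: 9.45578 / 2 = 4.72789 years.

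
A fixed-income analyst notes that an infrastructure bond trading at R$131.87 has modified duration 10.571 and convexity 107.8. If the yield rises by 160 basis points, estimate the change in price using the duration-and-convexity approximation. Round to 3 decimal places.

-R$20.484

Duration effect: -D_mod·Δy = -10.571 × (+0.016) = -0.169136
Convexity effect: ½·C·(Δy)² = 0.5 × 107.8 × (0.016)² = +0.0137984
ΔP/P ≈ -0.169136 + 0.0137984 = -0.1553376
ΔP ≈ 131.87 × (-0.1553376) = -20.484369312.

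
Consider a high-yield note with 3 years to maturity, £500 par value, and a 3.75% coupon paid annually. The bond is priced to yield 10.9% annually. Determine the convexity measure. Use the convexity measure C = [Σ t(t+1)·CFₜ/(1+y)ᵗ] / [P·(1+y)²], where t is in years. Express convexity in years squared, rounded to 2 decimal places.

With y = 0.109:
  t   CF        PV=CF/(1+0.109)^t    t·PV        t(t+1)·PV
  1        18.75        16.9071        16.9071          33.8142
  2        18.75        15.2454        30.4908          91.4723
  3       518.75       380.3325     1,140.9976       4,563.9903
  Σ                    412.4850     1,188.3955       4,689.2769
P = 412.4850.
Convexity = Σ t(t+1)·PV / [P·(1+y)²] = 4,689.2769 / (412.4850 × 1.229881) = 9.24346.

9.24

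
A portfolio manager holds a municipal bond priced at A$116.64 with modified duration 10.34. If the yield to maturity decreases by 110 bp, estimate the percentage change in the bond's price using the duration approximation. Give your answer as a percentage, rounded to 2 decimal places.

+11.37%

Duration approximation: ΔP/P ≈ -D_mod · Δy = -10.34 × (-0.011) = +0.113740.
As a percentage: +11.3740%.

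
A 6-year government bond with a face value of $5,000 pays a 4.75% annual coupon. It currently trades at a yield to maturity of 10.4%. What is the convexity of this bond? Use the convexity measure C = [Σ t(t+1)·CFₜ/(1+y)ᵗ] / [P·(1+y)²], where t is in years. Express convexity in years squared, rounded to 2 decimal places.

With y = 0.104:
  t   CF        PV=CF/(1+0.104)^t    t·PV        t(t+1)·PV
  1       237.50       215.1268       215.1268         430.2536
  2       237.50       194.8612       389.7225       1,169.1675
  3       237.50       176.5047       529.5142       2,118.0570
  4       237.50       159.8775       639.5100       3,197.5498
  5       237.50       144.8166       724.0828       4,344.4970
  6     5,237.50     2,892.7413    17,356.4478     121,495.1345
  Σ                  3,783.9282    19,854.4041     132,754.6593
P = 3,783.9282.
Convexity = Σ t(t+1)·PV / [P·(1+y)²] = 132,754.6593 / (3,783.9282 × 1.218816) = 28.78517.

28.79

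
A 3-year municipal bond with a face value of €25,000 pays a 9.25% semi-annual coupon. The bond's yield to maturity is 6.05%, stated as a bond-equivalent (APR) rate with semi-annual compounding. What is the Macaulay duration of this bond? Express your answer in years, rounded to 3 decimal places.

Periodic yield y = 0.03025. Discount each cash flow and weight by its period:
  t   CF        PV=CF/(1+0.03025)^t    t·PV
  1     1,156.25     1,122.3004     1,122.3004
  2     1,156.25     1,089.3476     2,178.6953
  3     1,156.25     1,057.3624     3,172.0873
  4     1,156.25     1,026.3164     4,105.2655
  5     1,156.25       996.1819     4,980.9093
  6    26,156.25    21,873.5735   131,241.4412
  Σ                 27,165.0822   146,800.6990
Price P = Σ PV = 27,165.0822.
Macaulay duration = Σ(t·PV) / P = 146,800.6990 / 27,165.0822 = 5.40402 half-year periods.
In years: 5.40402 / 2 = 2.70201 years.

2.702 years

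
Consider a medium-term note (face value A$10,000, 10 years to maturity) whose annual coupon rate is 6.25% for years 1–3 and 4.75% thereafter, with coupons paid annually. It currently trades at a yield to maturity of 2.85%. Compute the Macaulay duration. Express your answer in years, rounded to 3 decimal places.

Periodic yield y = 0.0285. Discount each cash flow and weight by its year:
  t   CF        PV=CF/(1+0.0285)^t    t·PV
  1       625.00       607.6811       607.6811
  2       625.00       590.8421     1,181.6842
  3       625.00       574.4697     1,723.4091
  4       475.00       424.4988     1,697.9950
  5       475.00       412.7358     2,063.6789
  6       475.00       401.2988     2,407.7926
  7       475.00       390.1787     2,731.2508
  8       475.00       379.3667     3,034.9338
  9       475.00       368.8544     3,319.6894
  10   10,475.00     7,908.8087    79,088.0871
  Σ                 12,058.7347    97,856.2021
Price P = Σ PV = 12,058.7347.
Macaulay duration = Σ(t·PV) / P = 97,856.2021 / 12,058.7347 = 8.11496 years.

8.115 years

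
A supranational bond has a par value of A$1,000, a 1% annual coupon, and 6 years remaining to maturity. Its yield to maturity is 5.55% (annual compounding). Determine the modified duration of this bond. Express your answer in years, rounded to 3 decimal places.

5.522 years

Periodic yield y = 0.0555. First find Macaulay duration:
  t   CF        PV=CF/(1+0.0555)^t    t·PV
  1        10.00         9.4742         9.4742
  2        10.00         8.9760        17.9520
  3        10.00         8.5040        25.5121
  4        10.00         8.0569        32.2275
  5        10.00         7.6332        38.1662
  6     1,010.00       730.4188     4,382.5129
  Σ                    773.0632     4,505.8449
P = 773.0632; Macaulay duration = 4,505.8449 / 773.0632 = 5.82856 years.
Modified duration = D_Mac / (1 + y) = 5.82856 / 1.0555 = 5.52208 years.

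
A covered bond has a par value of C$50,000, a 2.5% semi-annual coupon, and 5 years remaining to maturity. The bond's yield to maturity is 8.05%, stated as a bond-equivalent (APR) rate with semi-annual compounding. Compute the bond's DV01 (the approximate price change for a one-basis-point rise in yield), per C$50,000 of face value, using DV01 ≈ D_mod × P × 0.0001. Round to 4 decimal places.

C$17.4561

Periodic yield y = 0.04025.
  t   CF        PV=CF/(1+0.04025)^t    t·PV
  1       625.00       600.8171       600.8171
  2       625.00       577.5699     1,155.1398
  3       625.00       555.2222     1,665.6667
  4       625.00       533.7392     2,134.9569
  5       625.00       513.0875     2,565.4373
  6       625.00       493.2348     2,959.4085
  7       625.00       474.1502     3,319.0515
  8       625.00       455.8041     3,646.4328
  9       625.00       438.1678     3,943.5105
  10   50,625.00    34,118.3321   341,183.3205
  Σ                 38,760.1249   363,173.7416
P = 38,760.1249; D_Mac = 9.36978 half-year periods = 4.68489 yrs; D_mod = 4.50362 yrs.
DV01 ≈ 4.50362 × 38,760.1249 × 0.0001 = 17.456080.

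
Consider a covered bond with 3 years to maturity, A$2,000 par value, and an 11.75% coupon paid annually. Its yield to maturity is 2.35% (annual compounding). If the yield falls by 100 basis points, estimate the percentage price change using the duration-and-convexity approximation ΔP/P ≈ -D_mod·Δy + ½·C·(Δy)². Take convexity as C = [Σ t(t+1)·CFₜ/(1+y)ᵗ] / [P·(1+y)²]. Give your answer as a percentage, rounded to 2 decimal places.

With y = 0.0235:
  t   CF        PV=CF/(1+0.0235)^t    t·PV        t(t+1)·PV
  1       235.00       229.6043       229.6043         459.2086
  2       235.00       224.3325       448.6650       1,345.9949
  3     2,235.00     2,084.5580     6,253.6740      25,014.6962
  Σ                  2,538.4948     6,931.9433      26,819.8997
P = 2,538.4948; D_Mac = 2.73073 yrs; D_mod = 2.66803 yrs; C = 10.08568.
Duration effect: -2.66803 × (-0.01) = +0.026680
Convexity effect: 0.5 × 10.08568 × (-0.01)² = +0.0005043
ΔP/P ≈ +0.026680 + 0.0005043 = +0.027185 = +2.7185%.

+2.72%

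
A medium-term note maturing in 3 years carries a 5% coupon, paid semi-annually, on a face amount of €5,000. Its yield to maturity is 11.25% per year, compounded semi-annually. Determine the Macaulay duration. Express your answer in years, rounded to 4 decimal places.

Periodic yield y = 0.05625. Discount each cash flow and weight by its period:
  t   CF        PV=CF/(1+0.05625)^t    t·PV
  1       125.00       118.3432       118.3432
  2       125.00       112.0409       224.0818
  3       125.00       106.0742       318.2227
  4       125.00       100.4253       401.7012
  5       125.00        95.0772       475.3860
  6     5,125.00     3,690.5708    22,143.4246
  Σ                  4,222.5316    23,681.1595
Price P = Σ PV = 4,222.5316.
Macaulay duration = Σ(t·PV) / P = 23,681.1595 / 4,222.5316 = 5.60828 half-year periods.
In years: 5.60828 / 2 = 2.80414 years.

2.8041 years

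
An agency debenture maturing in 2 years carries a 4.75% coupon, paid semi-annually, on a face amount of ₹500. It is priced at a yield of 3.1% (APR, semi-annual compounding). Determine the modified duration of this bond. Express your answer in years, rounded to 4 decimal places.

Periodic yield y = 0.0155. First find Macaulay duration:
  t   CF        PV=CF/(1+0.0155)^t    t·PV
  1       11.875        11.6937        11.6937
  2       11.875        11.5153        23.0305
  3       11.875        11.3395        34.0185
  4      511.875       481.3314     1,925.3257
  Σ                    515.8799     1,994.0684
P = 515.8799; Macaulay duration = 1,994.0684 / 515.8799 = 3.86537 half-year periods = 1.93269 years.
Modified duration = D_Mac / (1 + y) = 1.93269 / 1.0155 = 1.90319 years.

1.9032 years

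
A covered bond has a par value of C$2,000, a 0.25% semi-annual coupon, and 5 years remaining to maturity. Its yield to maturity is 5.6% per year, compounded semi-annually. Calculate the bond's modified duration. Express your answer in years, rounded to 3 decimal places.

4.832 years

Periodic yield y = 0.028. First find Macaulay duration:
  t   CF        PV=CF/(1+0.028)^t    t·PV
  1         2.50         2.4319         2.4319
  2         2.50         2.3657         4.7313
  3         2.50         2.3012         6.9037
  4         2.50         2.2386         8.9542
  5         2.50         2.1776        10.8879
  6         2.50         2.1183        12.7096
  7         2.50         2.0606        14.4240
  8         2.50         2.0044        16.0356
  9         2.50         1.9499        17.5487
  10    2,002.50     1,519.2924    15,192.9244
  Σ                  1,538.9405    15,287.5514
P = 1,538.9405; Macaulay duration = 15,287.5514 / 1,538.9405 = 9.93382 half-year periods = 4.96691 years.
Modified duration = D_Mac / (1 + y) = 4.96691 / 1.028 = 4.83162 years.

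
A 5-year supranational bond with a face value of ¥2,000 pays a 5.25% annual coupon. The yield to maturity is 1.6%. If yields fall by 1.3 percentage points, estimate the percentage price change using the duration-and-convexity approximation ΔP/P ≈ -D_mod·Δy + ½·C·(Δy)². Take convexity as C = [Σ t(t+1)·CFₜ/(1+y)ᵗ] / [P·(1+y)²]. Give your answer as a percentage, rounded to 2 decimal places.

With y = 0.016:
  t   CF        PV=CF/(1+0.016)^t    t·PV        t(t+1)·PV
  1       105.00       103.3465       103.3465         206.6929
  2       105.00       101.7190       203.4379         610.3137
  3       105.00       100.1171       300.3512       1,201.4050
  4       105.00        98.5404       394.1617       1,970.8087
  5     2,105.00     1,944.3908     9,721.9541      58,331.7244
  Σ                  2,348.1137    10,723.2514      62,320.9447
P = 2,348.1137; D_Mac = 4.56675 yrs; D_mod = 4.49483 yrs; C = 25.71150.
Duration effect: -4.49483 × (-0.013) = +0.058433
Convexity effect: 0.5 × 25.71150 × (-0.013)² = +0.0021726
ΔP/P ≈ +0.058433 + 0.0021726 = +0.060605 = +6.0605%.

+6.06%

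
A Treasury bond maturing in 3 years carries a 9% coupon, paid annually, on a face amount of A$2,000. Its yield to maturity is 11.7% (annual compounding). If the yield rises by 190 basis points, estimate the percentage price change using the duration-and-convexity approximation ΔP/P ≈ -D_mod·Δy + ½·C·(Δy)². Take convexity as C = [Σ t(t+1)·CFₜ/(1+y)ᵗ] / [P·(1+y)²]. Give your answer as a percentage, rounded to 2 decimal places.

-4.52%

With y = 0.117:
  t   CF        PV=CF/(1+0.117)^t    t·PV        t(t+1)·PV
  1       180.00       161.1459       161.1459         322.2919
  2       180.00       144.2667       288.5334         865.6003
  3     2,180.00     1,564.2169     4,692.6507      18,770.6028
  Σ                  1,869.6295     5,142.3301      19,958.4950
P = 1,869.6295; D_Mac = 2.75045 yrs; D_mod = 2.46236 yrs; C = 8.55590.
Duration effect: -2.46236 × (+0.019) = -0.046785
Convexity effect: 0.5 × 8.55590 × (0.019)² = +0.0015443
ΔP/P ≈ -0.046785 + 0.0015443 = -0.045240 = -4.5240%.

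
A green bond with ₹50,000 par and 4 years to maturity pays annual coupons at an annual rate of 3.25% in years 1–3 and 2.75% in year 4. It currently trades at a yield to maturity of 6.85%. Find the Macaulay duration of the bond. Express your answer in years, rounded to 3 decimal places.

3.800 years

Periodic yield y = 0.0685. Discount each cash flow and weight by its year:
  t   CF        PV=CF/(1+0.0685)^t    t·PV
  1     1,625.00     1,520.8236     1,520.8236
  2     1,625.00     1,423.3258     2,846.6515
  3     1,625.00     1,332.0784     3,996.2352
  4    51,375.00    39,414.2919   157,657.1677
  Σ                 43,690.5197   166,020.8780
Price P = Σ PV = 43,690.5197.
Macaulay duration = Σ(t·PV) / P = 166,020.8780 / 43,690.5197 = 3.79993 years.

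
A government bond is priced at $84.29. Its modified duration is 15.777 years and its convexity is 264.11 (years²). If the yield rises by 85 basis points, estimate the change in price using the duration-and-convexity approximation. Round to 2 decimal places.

Duration effect: -D_mod·Δy = -15.777 × (+0.0085) = -0.1341045
Convexity effect: ½·C·(Δy)² = 0.5 × 264.11 × (0.0085)² = +0.00954097375
ΔP/P ≈ -0.1341045 + 0.00954097375 = -0.12456352625
ΔP ≈ 84.29 × (-0.12456352625) = -10.4994596276125.

-$10.50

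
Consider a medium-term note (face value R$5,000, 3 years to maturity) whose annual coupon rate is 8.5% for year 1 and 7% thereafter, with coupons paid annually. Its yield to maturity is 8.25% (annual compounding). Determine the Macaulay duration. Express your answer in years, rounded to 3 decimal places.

2.779 years

Periodic yield y = 0.0825. Discount each cash flow and weight by its year:
  t   CF        PV=CF/(1+0.0825)^t    t·PV
  1       425.00       392.6097       392.6097
  2       350.00       298.6842       597.3684
  3     5,350.00     4,217.6454    12,652.9363
  Σ                  4,908.9393    13,642.9144
Price P = Σ PV = 4,908.9393.
Macaulay duration = Σ(t·PV) / P = 13,642.9144 / 4,908.9393 = 2.77920 years.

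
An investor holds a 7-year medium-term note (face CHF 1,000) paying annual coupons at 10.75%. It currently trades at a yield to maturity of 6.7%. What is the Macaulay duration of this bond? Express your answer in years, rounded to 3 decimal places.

Periodic yield y = 0.067. Discount each cash flow and weight by its year:
  t   CF        PV=CF/(1+0.067)^t    t·PV
  1       107.50       100.7498       100.7498
  2       107.50        94.4234       188.8468
  3       107.50        88.4943       265.4828
  4       107.50        82.9375       331.7499
  5       107.50        77.7296       388.6479
  6       107.50        72.8487       437.0923
  7     1,107.50       703.3845     4,923.6916
  Σ                  1,220.5677     6,636.2611
Price P = Σ PV = 1,220.5677.
Macaulay duration = Σ(t·PV) / P = 6,636.2611 / 1,220.5677 = 5.43703 years.

5.437 years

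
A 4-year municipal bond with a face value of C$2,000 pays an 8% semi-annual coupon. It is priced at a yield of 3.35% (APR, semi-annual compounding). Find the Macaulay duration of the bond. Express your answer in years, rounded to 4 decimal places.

Periodic yield y = 0.01675. Discount each cash flow and weight by its period:
  t   CF        PV=CF/(1+0.01675)^t    t·PV
  1        80.00        78.6821        78.6821
  2        80.00        77.3859       154.7717
  3        80.00        76.1110       228.3330
  4        80.00        74.8571       299.4286
  5        80.00        73.6239       368.1197
  6        80.00        72.4111       434.4664
  7        80.00        71.2182       498.5271
  8     2,080.00     1,821.1675    14,569.3398
  Σ                  2,345.4567    16,631.6684
Price P = Σ PV = 2,345.4567.
Macaulay duration = Σ(t·PV) / P = 16,631.6684 / 2,345.4567 = 7.09101 half-year periods.
In years: 7.09101 / 2 = 3.54551 years.

3.5455 years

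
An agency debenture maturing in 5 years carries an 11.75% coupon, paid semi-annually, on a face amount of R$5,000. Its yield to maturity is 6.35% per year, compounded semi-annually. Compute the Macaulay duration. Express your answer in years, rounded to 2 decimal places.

Periodic yield y = 0.03175. Discount each cash flow and weight by its period:
  t   CF        PV=CF/(1+0.03175)^t    t·PV
  1       293.75       284.7104       284.7104
  2       293.75       275.9491       551.8981
  3       293.75       267.4573       802.3719
  4       293.75       259.2268     1,036.9074
  5       293.75       251.2497     1,256.2483
  6       293.75       243.5180     1,461.1078
  7       293.75       236.0242     1,652.1694
  8       293.75       228.7610     1,830.0883
  9       293.75       221.7214     1,995.4924
  10    5,293.75     3,872.7428    38,727.4277
  Σ                  6,141.3607    49,598.4218
Price P = Σ PV = 6,141.3607.
Macaulay duration = Σ(t·PV) / P = 49,598.4218 / 6,141.3607 = 8.07613 half-year periods.
In years: 8.07613 / 2 = 4.03806 years.

4.04 years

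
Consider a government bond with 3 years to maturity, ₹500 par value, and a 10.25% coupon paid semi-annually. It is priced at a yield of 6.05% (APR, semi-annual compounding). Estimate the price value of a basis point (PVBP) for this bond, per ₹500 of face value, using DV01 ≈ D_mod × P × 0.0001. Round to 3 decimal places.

₹0.145

Periodic yield y = 0.03025.
  t   CF        PV=CF/(1+0.03025)^t    t·PV
  1       25.625        24.8726        24.8726
  2       25.625        24.1423        48.2846
  3       25.625        23.4334        70.3003
  4       25.625        22.7454        90.9816
  5       25.625        22.0775       110.3877
  6      525.625       439.5621     2,637.3728
  Σ                    556.8334     2,982.1996
P = 556.8334; D_Mac = 5.35564 half-year periods = 2.67782 yrs; D_mod = 2.59919 yrs.
DV01 ≈ 2.59919 × 556.8334 × 0.0001 = 0.144732.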